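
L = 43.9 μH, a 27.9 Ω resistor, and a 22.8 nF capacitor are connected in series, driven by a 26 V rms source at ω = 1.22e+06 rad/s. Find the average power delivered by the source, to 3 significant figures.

17.3 W

X_L = ωL = 53.6 Ω
X_C = 1/(ωC) = 36.0 Ω
Net reactance X = X_L − X_C = 17.6 Ω
Z = 27.9 + j17.6 Ω
|Z| = √(27.9² + 17.6²) = 33.0 Ω
∠Z = arctan(17.6/27.9) = 32.3°
I = V/|Z| = 788 mA
P = VI cos φ = 26 × 0.788 × cos(32.3°) = 17.3 W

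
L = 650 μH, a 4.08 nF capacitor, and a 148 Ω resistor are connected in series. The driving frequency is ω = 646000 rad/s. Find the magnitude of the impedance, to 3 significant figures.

153 Ω

X_L = ωL = 420 Ω
X_C = 1/(ωC) = 379 Ω
Net reactance X = X_L − X_C = 40.5 Ω
Z = 148 + j40.5 Ω
|Z| = √(148² + 40.5²) = 153 Ω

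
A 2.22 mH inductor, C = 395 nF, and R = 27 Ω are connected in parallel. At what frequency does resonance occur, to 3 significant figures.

5.37 kHz

ω₀ = 1/√(LC) = 1/√(0.00222 × 3.95e-07) = 33770 rad/s
f₀ = ω₀/(2π) = 5.37 kHz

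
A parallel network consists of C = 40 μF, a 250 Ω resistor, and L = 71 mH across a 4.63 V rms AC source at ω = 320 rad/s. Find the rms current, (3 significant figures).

146 mA

X_L = ωL = 22.7 Ω
X_C = 1/(ωC) = 78.1 Ω
Parallel: admittances add. Y = 1/R + 1/(jωL) + jωC
Y = (0.00400 − j0.0312) S
|Y| = 0.0315 S → |Z| = 1/|Y| = 31.8 Ω, ∠Z = −∠Y = 82.7°
I = V/|Z| = 4.63/31.8 = 146 mA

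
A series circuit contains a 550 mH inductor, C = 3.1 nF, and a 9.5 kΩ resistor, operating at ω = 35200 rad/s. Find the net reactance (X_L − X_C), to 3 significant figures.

X_L = ωL = 19400 Ω
X_C = 1/(ωC) = 9160 Ω
X = 19400 − 9160 = 10200 Ω

10200 Ω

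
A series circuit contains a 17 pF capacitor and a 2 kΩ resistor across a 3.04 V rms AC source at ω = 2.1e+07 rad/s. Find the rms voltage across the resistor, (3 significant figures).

1.77 V

X_C = 1/(ωC) = 2800 Ω
Z = 2000 − j2800 Ω
|Z| = √(2000² + 2800²) = 3440 Ω
I = V/|Z| = 883 μA
V_R = I·|Z_R| = 0.000883 × 2000 = 1.77 V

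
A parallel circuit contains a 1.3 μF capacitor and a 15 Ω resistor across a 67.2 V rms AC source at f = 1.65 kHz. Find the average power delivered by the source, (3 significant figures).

ω = 2πf = 10370 rad/s
X_C = 1/(ωC) = 74.2 Ω
Parallel: admittances add. Y = 1/R + jωC
Y = (0.0667 + j0.0135) S
|Y| = 0.0680 S → |Z| = 1/|Y| = 14.7 Ω, ∠Z = −∠Y = -11.4°
I = V/|Z| = 4.57 A
P = VI cos φ = 67.2 × 4.57 × cos(-11.4°) = 301 W

301 W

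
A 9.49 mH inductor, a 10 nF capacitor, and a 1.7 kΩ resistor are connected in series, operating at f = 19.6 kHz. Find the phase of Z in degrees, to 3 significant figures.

11.8°

ω = 2πf = 123200 rad/s
X_L = ωL = 1170 Ω
X_C = 1/(ωC) = 812 Ω
Net reactance X = X_L − X_C = 357 Ω
Z = 1700 + j357 Ω
|Z| = √(1700² + 357²) = 1740 Ω
∠Z = arctan(357/1700) = 11.8°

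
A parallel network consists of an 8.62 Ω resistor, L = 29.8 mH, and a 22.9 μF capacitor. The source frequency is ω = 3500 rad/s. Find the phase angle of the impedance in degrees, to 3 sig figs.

X_L = ωL = 104 Ω
X_C = 1/(ωC) = 12.5 Ω
Parallel: admittances add. Y = 1/R + 1/(jωL) + jωC
Y = (0.116 + j0.0706) S
|Y| = 0.136 S → |Z| = 1/|Y| = 7.36 Ω, ∠Z = −∠Y = -31.3°

-31.3°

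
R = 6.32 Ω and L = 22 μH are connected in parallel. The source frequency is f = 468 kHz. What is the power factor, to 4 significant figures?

0.9953

ω = 2πf = 2.941e+06 rad/s
X_L = ωL = 64.69 Ω
Parallel: admittances add. Y = 1/R + 1/(jωL)
Y = (0.1582 − j0.01546) S
|Y| = 0.1590 S → |Z| = 1/|Y| = 6.290 Ω, ∠Z = −∠Y = 5.580°
cos φ = cos(5.580°) = 0.9953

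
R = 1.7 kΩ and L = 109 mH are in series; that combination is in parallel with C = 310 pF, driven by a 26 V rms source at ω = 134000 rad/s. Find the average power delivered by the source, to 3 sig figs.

5.31 mW

X_L = ωL = 14600 Ω
X_C = 1/(ωC) = 24100 Ω
Branch 1 (R+jX_L): Z₁ = 1700 + j14600 Ω, |Z₁| = 14700 Ω
Branch 2 (−jX_C): Z₂ = −j24100 Ω
Parallel: Z = Z₁Z₂/(Z₁+Z₂), |Z| = 36800 Ω, ∠Z = 73.2°
I = V/|Z| = 706 μA
P = VI cos φ = 26 × 0.000706 × cos(73.2°) = 5.31 mW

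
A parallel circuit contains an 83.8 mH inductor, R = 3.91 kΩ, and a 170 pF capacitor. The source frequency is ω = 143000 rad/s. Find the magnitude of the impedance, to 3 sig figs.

X_L = ωL = 12000 Ω
X_C = 1/(ωC) = 41100 Ω
Parallel: admittances add. Y = 1/R + 1/(jωL) + jωC
Y = (0.000256 − j5.91e-05) S
|Y| = 0.000263 S → |Z| = 1/|Y| = 3810 Ω, ∠Z = −∠Y = 13.0°

3810 Ω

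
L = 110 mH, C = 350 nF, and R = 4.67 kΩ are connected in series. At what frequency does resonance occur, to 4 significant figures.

ω₀ = 1/√(LC) = 1/√(0.11 × 3.5e-07) = 5096 rad/s
f₀ = ω₀/(2π) = 811.1 Hz

811.1 Hz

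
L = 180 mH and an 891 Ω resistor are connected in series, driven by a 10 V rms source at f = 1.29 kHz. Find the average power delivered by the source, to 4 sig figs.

ω = 2πf = 8105 rad/s
X_L = ωL = 1459 Ω
Z = 891.0 + j1459 Ω
|Z| = √(891.0² + 1459²) = 1710 Ω
∠Z = arctan(1459/891.0) = 58.59°
I = V/|Z| = 5.850 mA
P = VI cos φ = 10 × 0.005850 × cos(58.59°) = 30.49 mW

30.49 mW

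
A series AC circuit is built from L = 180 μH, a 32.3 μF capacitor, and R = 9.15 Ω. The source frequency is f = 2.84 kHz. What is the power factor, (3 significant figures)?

ω = 2πf = 17840 rad/s
X_L = ωL = 3.21 Ω
X_C = 1/(ωC) = 1.73 Ω
Net reactance X = X_L − X_C = 1.48 Ω
Z = 9.15 + j1.48 Ω
|Z| = √(9.15² + 1.48²) = 9.27 Ω
∠Z = arctan(1.48/9.15) = 9.17°
cos φ = cos(9.17°) = 0.987

0.987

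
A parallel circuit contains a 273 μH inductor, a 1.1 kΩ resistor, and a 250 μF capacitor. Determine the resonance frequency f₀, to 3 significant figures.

609 Hz

ω₀ = 1/√(LC) = 1/√(0.000273 × 0.00025) = 3828 rad/s
f₀ = ω₀/(2π) = 609 Hz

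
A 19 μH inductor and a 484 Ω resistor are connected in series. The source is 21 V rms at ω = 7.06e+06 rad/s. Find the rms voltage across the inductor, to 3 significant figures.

5.61 V

X_L = ωL = 134 Ω
Z = 484 + j134 Ω
|Z| = √(484² + 134²) = 502 Ω
I = V/|Z| = 41.8 mA
V_L = I·|Z_L| = 0.0418 × 134 = 5.61 V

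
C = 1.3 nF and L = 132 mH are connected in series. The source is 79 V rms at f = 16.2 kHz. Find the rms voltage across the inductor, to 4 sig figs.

ω = 2πf = 101800 rad/s
X_L = ωL = 13440 Ω
X_C = 1/(ωC) = 7557 Ω
Net reactance X = X_L − X_C = 5879 Ω
Z = j5879 Ω
|Z| = √(0² + 5879²) = 5879 Ω
I = V/|Z| = 13.44 mA
V_L = I·|Z_L| = 0.01344 × 13440 = 180.6 V

180.6 V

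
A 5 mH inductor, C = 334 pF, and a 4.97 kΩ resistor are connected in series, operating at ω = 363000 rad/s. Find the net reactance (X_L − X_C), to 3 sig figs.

X_L = ωL = 1820 Ω
X_C = 1/(ωC) = 8250 Ω
X = 1820 − 8250 = -6430 Ω

-6430 Ω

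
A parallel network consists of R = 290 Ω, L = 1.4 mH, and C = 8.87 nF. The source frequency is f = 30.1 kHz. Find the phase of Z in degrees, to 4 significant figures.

31.33°

ω = 2πf = 189100 rad/s
X_L = ωL = 264.8 Ω
X_C = 1/(ωC) = 596.1 Ω
Parallel: admittances add. Y = 1/R + 1/(jωL) + jωC
Y = (0.003448 − j0.002099) S
|Y| = 0.004037 S → |Z| = 1/|Y| = 247.7 Ω, ∠Z = −∠Y = 31.33°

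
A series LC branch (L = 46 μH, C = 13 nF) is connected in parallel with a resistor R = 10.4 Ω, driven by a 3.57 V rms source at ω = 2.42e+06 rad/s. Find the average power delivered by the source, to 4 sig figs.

X_L = ωL = 111.3 Ω
X_C = 1/(ωC) = 31.79 Ω
Branch 1: Z₁ = R = 10.40 Ω
Branch 2 (series LC): Z₂ = j(X_L − X_C) = j79.53 Ω
Parallel: Z = Z₁Z₂/(Z₁+Z₂), |Z| = 10.31 Ω, ∠Z = 7.450°
I = V/|Z| = 346.2 mA
P = VI cos φ = 3.57 × 0.3462 × cos(7.450°) = 1.225 W

1.225 W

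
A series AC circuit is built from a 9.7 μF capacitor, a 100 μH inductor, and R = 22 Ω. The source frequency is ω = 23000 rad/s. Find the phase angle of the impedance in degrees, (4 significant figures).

X_L = ωL = 2.300 Ω
X_C = 1/(ωC) = 4.482 Ω
Net reactance X = X_L − X_C = -2.182 Ω
Z = 22.00 − j2.182 Ω
|Z| = √(22.00² + 2.182²) = 22.11 Ω
∠Z = arctan(-2.182/22.00) = -5.665°

-5.665°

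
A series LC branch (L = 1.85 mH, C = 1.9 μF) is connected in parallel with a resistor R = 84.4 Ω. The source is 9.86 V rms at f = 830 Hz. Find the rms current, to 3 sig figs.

ω = 2πf = 5215 rad/s
X_L = ωL = 9.65 Ω
X_C = 1/(ωC) = 101 Ω
Branch 1: Z₁ = R = 84.4 Ω
Branch 2 (series LC): Z₂ = j(X_L − X_C) = −j91.3 Ω
Parallel: Z = Z₁Z₂/(Z₁+Z₂), |Z| = 62.0 Ω, ∠Z = -42.8°
I = V/|Z| = 9.86/62.0 = 159 mA

159 mA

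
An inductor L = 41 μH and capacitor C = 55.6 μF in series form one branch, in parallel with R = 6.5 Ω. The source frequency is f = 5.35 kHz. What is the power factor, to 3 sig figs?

0.129

ω = 2πf = 33620 rad/s
X_L = ωL = 1.38 Ω
X_C = 1/(ωC) = 0.535 Ω
Branch 1: Z₁ = R = 6.50 Ω
Branch 2 (series LC): Z₂ = j(X_L − X_C) = j0.843 Ω
Parallel: Z = Z₁Z₂/(Z₁+Z₂), |Z| = 0.836 Ω, ∠Z = 82.6°
cos φ = cos(82.6°) = 0.129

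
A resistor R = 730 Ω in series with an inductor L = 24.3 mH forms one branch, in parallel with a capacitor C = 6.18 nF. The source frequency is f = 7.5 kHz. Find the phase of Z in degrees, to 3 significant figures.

ω = 2πf = 47120 rad/s
X_L = ωL = 1150 Ω
X_C = 1/(ωC) = 3430 Ω
Branch 1 (R+jX_L): Z₁ = 730 + j1150 Ω, |Z₁| = 1360 Ω
Branch 2 (−jX_C): Z₂ = −j3430 Ω
Parallel: Z = Z₁Z₂/(Z₁+Z₂), |Z| = 1940 Ω, ∠Z = 39.8°

39.8°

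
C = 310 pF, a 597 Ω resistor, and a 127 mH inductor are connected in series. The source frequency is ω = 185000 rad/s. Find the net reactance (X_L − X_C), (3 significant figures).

X_L = ωL = 23500 Ω
X_C = 1/(ωC) = 17400 Ω
X = 23500 − 17400 = 6060 Ω

6060 Ω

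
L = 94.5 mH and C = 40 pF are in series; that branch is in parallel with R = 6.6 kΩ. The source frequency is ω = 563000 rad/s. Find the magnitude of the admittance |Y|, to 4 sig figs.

X_L = ωL = 53200 Ω
X_C = 1/(ωC) = 44400 Ω
Branch 1: Z₁ = R = 6600 Ω
Branch 2 (series LC): Z₂ = j(X_L − X_C) = j8799 Ω
Parallel: Z = Z₁Z₂/(Z₁+Z₂), |Z| = 5280 Ω, ∠Z = 36.87°
|Y| = 1/|Z| = 189.4 μS

189.4 μS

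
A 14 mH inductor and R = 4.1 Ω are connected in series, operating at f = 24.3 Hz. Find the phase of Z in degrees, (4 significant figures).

ω = 2πf = 152.7 rad/s
X_L = ωL = 2.138 Ω
Z = 4.100 + j2.138 Ω
|Z| = √(4.100² + 2.138²) = 4.624 Ω
∠Z = arctan(2.138/4.100) = 27.54°

27.54°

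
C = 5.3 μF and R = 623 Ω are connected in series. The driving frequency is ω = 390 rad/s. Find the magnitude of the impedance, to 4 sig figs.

788.8 Ω

X_C = 1/(ωC) = 483.8 Ω
Z = 623.0 − j483.8 Ω
|Z| = √(623.0² + 483.8²) = 788.8 Ω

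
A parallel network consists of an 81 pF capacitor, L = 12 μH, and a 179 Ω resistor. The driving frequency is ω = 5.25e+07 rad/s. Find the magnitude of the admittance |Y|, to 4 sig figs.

X_L = ωL = 630.0 Ω
X_C = 1/(ωC) = 235.2 Ω
Parallel: admittances add. Y = 1/R + 1/(jωL) + jωC
Y = (0.005587 + j0.002665) S
|Y| = 0.006190 S → |Z| = 1/|Y| = 161.6 Ω, ∠Z = −∠Y = -25.50°

6.190 mS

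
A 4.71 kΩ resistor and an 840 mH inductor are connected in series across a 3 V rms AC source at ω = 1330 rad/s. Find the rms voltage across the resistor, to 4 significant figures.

X_L = ωL = 1117 Ω
Z = 4710 + j1117 Ω
|Z| = √(4710² + 1117²) = 4841 Ω
I = V/|Z| = 619.7 μA
V_R = I·|Z_R| = 0.0006197 × 4710 = 2.919 V

2.919 V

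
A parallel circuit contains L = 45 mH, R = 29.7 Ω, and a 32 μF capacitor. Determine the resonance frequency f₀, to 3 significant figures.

133 Hz

ω₀ = 1/√(LC) = 1/√(0.045 × 3.2e-05) = 833.3 rad/s
f₀ = ω₀/(2π) = 133 Hz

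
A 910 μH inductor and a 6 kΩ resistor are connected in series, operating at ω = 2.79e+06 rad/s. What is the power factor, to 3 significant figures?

0.921

X_L = ωL = 2540 Ω
Z = 6000 + j2540 Ω
|Z| = √(6000² + 2540²) = 6520 Ω
∠Z = arctan(2540/6000) = 22.9°
cos φ = cos(22.9°) = 0.921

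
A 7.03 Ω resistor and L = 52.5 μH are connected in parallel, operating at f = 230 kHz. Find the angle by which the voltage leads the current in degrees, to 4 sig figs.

5.294°

ω = 2πf = 1.445e+06 rad/s
X_L = ωL = 75.87 Ω
Parallel: admittances add. Y = 1/R + 1/(jωL)
Y = (0.1422 − j0.01318) S
|Y| = 0.1429 S → |Z| = 1/|Y| = 7.000 Ω, ∠Z = −∠Y = 5.294°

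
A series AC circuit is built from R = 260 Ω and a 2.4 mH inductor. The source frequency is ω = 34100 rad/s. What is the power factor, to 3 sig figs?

0.954

X_L = ωL = 81.8 Ω
Z = 260 + j81.8 Ω
|Z| = √(260² + 81.8²) = 273 Ω
∠Z = arctan(81.8/260) = 17.5°
cos φ = cos(17.5°) = 0.954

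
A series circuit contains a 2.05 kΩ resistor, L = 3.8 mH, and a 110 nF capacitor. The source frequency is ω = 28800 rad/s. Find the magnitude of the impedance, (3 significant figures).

X_L = ωL = 109 Ω
X_C = 1/(ωC) = 316 Ω
Net reactance X = X_L − X_C = -206 Ω
Z = 2050 − j206 Ω
|Z| = √(2050² + 206²) = 2060 Ω

2060 Ω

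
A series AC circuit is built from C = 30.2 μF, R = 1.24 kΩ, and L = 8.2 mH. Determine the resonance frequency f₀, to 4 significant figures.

319.8 Hz

ω₀ = 1/√(LC) = 1/√(0.0082 × 3.02e-05) = 2010 rad/s
f₀ = ω₀/(2π) = 319.8 Hz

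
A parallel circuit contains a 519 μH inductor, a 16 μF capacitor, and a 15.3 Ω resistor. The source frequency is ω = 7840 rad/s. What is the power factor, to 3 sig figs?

X_L = ωL = 4.07 Ω
X_C = 1/(ωC) = 7.97 Ω
Parallel: admittances add. Y = 1/R + 1/(jωL) + jωC
Y = (0.0654 − j0.120) S
|Y| = 0.137 S → |Z| = 1/|Y| = 7.30 Ω, ∠Z = −∠Y = 61.5°
cos φ = cos(61.5°) = 0.477

0.477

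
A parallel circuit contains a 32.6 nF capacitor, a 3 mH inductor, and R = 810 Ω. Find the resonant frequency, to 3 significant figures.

ω₀ = 1/√(LC) = 1/√(0.003 × 3.26e-08) = 101100 rad/s
f₀ = ω₀/(2π) = 16.1 kHz

16.1 kHz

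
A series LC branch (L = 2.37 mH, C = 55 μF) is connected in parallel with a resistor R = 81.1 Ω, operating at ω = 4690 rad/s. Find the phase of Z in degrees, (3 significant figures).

X_L = ωL = 11.1 Ω
X_C = 1/(ωC) = 3.88 Ω
Branch 1: Z₁ = R = 81.1 Ω
Branch 2 (series LC): Z₂ = j(X_L − X_C) = j7.24 Ω
Parallel: Z = Z₁Z₂/(Z₁+Z₂), |Z| = 7.21 Ω, ∠Z = 84.9°

84.9°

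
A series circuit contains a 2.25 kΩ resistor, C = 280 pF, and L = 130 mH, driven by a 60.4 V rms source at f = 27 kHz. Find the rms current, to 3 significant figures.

ω = 2πf = 169600 rad/s
X_L = ωL = 22100 Ω
X_C = 1/(ωC) = 21100 Ω
Net reactance X = X_L − X_C = 1000 Ω
Z = 2250 + j1000 Ω
|Z| = √(2250² + 1000²) = 2460 Ω
I = V/|Z| = 60.4/2460 = 24.5 mA

24.5 mA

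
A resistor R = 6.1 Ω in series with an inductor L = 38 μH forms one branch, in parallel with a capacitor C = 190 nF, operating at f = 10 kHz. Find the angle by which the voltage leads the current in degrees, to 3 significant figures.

ω = 2πf = 62830 rad/s
X_L = ωL = 2.39 Ω
X_C = 1/(ωC) = 83.8 Ω
Branch 1 (R+jX_L): Z₁ = 6.10 + j2.39 Ω, |Z₁| = 6.55 Ω
Branch 2 (−jX_C): Z₂ = −j83.8 Ω
Parallel: Z = Z₁Z₂/(Z₁+Z₂), |Z| = 6.72 Ω, ∠Z = 17.1°

17.1°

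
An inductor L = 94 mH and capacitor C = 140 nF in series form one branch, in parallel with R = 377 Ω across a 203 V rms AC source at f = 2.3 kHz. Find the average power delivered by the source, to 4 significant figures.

ω = 2πf = 14450 rad/s
X_L = ωL = 1358 Ω
X_C = 1/(ωC) = 494.3 Ω
Branch 1: Z₁ = R = 377.0 Ω
Branch 2 (series LC): Z₂ = j(X_L − X_C) = j864.2 Ω
Parallel: Z = Z₁Z₂/(Z₁+Z₂), |Z| = 345.5 Ω, ∠Z = 23.57°
I = V/|Z| = 587.5 mA
P = VI cos φ = 203 × 0.5875 × cos(23.57°) = 109.3 W

109.3 W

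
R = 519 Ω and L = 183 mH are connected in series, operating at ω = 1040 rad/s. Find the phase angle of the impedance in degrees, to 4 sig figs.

20.14°

X_L = ωL = 190.3 Ω
Z = 519.0 + j190.3 Ω
|Z| = √(519.0² + 190.3²) = 552.8 Ω
∠Z = arctan(190.3/519.0) = 20.14°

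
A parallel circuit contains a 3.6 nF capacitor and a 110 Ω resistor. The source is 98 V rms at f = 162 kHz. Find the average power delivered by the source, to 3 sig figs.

87.3 W

ω = 2πf = 1.018e+06 rad/s
X_C = 1/(ωC) = 273 Ω
Parallel: admittances add. Y = 1/R + jωC
Y = (0.00909 + j0.00366) S
|Y| = 0.00980 S → |Z| = 1/|Y| = 102 Ω, ∠Z = −∠Y = -22.0°
I = V/|Z| = 961 mA
P = VI cos φ = 98 × 0.961 × cos(-22.0°) = 87.3 W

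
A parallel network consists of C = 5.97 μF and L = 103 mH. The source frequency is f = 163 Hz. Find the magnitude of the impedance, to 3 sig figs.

297 Ω

ω = 2πf = 1024 rad/s
X_L = ωL = 105 Ω
X_C = 1/(ωC) = 164 Ω
Parallel: admittances add. Y = 1/(jωL) + jωC
Y = (0 − j0.00337) S
|Y| = 0.00337 S → |Z| = 1/|Y| = 297 Ω, ∠Z = −∠Y = 90.0°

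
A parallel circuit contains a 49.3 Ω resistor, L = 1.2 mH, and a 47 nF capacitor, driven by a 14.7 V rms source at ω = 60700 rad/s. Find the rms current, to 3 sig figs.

338 mA

X_L = ωL = 72.8 Ω
X_C = 1/(ωC) = 351 Ω
Parallel: admittances add. Y = 1/R + 1/(jωL) + jωC
Y = (0.0203 − j0.0109) S
|Y| = 0.0230 S → |Z| = 1/|Y| = 43.4 Ω, ∠Z = −∠Y = 28.2°
I = V/|Z| = 14.7/43.4 = 338 mA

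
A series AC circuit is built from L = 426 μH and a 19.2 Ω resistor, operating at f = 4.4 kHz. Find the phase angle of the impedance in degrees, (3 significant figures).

31.5°

ω = 2πf = 27650 rad/s
X_L = ωL = 11.8 Ω
Z = 19.2 + j11.8 Ω
|Z| = √(19.2² + 11.8²) = 22.5 Ω
∠Z = arctan(11.8/19.2) = 31.5°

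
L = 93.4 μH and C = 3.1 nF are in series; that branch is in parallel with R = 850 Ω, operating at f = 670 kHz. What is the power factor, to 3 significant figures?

0.349

ω = 2πf = 4.21e+06 rad/s
X_L = ωL = 393 Ω
X_C = 1/(ωC) = 76.6 Ω
Branch 1: Z₁ = R = 850 Ω
Branch 2 (series LC): Z₂ = j(X_L − X_C) = j317 Ω
Parallel: Z = Z₁Z₂/(Z₁+Z₂), |Z| = 297 Ω, ∠Z = 69.6°
cos φ = cos(69.6°) = 0.349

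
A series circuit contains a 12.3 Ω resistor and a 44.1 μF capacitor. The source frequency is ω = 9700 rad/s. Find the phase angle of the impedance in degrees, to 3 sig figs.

-10.8°

X_C = 1/(ωC) = 2.34 Ω
Z = 12.3 − j2.34 Ω
|Z| = √(12.3² + 2.34²) = 12.5 Ω
∠Z = arctan(-2.34/12.3) = -10.8°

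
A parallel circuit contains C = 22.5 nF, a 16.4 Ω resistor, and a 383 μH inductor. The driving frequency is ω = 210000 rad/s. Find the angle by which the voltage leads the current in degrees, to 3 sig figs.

X_L = ωL = 80.4 Ω
X_C = 1/(ωC) = 212 Ω
Parallel: admittances add. Y = 1/R + 1/(jωL) + jωC
Y = (0.0610 − j0.00771) S
|Y| = 0.0615 S → |Z| = 1/|Y| = 16.3 Ω, ∠Z = −∠Y = 7.20°

7.20°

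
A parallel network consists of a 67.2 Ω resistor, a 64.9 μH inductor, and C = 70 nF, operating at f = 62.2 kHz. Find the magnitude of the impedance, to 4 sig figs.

52.19 Ω

ω = 2πf = 390800 rad/s
X_L = ωL = 25.36 Ω
X_C = 1/(ωC) = 36.55 Ω
Parallel: admittances add. Y = 1/R + 1/(jωL) + jωC
Y = (0.01488 − j0.01207) S
|Y| = 0.01916 S → |Z| = 1/|Y| = 52.19 Ω, ∠Z = −∠Y = 39.04°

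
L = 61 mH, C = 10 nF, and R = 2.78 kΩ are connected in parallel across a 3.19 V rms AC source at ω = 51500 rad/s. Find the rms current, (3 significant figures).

1.31 mA

X_L = ωL = 3140 Ω
X_C = 1/(ωC) = 1940 Ω
Parallel: admittances add. Y = 1/R + 1/(jωL) + jωC
Y = (0.000360 + j0.000197) S
|Y| = 0.000410 S → |Z| = 1/|Y| = 2440 Ω, ∠Z = −∠Y = -28.7°
I = V/|Z| = 3.19/2440 = 1.31 mA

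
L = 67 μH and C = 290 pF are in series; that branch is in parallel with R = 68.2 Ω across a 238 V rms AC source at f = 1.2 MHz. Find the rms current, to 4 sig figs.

6.078 A

ω = 2πf = 7.54e+06 rad/s
X_L = ωL = 505.2 Ω
X_C = 1/(ωC) = 457.3 Ω
Branch 1: Z₁ = R = 68.20 Ω
Branch 2 (series LC): Z₂ = j(X_L − X_C) = j47.83 Ω
Parallel: Z = Z₁Z₂/(Z₁+Z₂), |Z| = 39.16 Ω, ∠Z = 54.96°
I = V/|Z| = 238/39.16 = 6.078 A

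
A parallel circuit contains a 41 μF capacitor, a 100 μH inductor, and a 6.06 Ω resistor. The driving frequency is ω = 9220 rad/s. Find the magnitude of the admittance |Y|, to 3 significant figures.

726 mS

X_L = ωL = 0.922 Ω
X_C = 1/(ωC) = 2.65 Ω
Parallel: admittances add. Y = 1/R + 1/(jωL) + jωC
Y = (0.165 − j0.707) S
|Y| = 0.726 S → |Z| = 1/|Y| = 1.38 Ω, ∠Z = −∠Y = 76.9°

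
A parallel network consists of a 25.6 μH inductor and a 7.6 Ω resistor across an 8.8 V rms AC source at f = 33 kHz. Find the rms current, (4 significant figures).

2.022 A

ω = 2πf = 207300 rad/s
X_L = ωL = 5.308 Ω
Parallel: admittances add. Y = 1/R + 1/(jωL)
Y = (0.1316 − j0.1884) S
|Y| = 0.2298 S → |Z| = 1/|Y| = 4.352 Ω, ∠Z = −∠Y = 55.07°
I = V/|Z| = 8.8/4.352 = 2.022 A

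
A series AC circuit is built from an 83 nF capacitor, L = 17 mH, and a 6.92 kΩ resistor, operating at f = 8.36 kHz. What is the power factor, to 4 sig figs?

ω = 2πf = 52530 rad/s
X_L = ωL = 893.0 Ω
X_C = 1/(ωC) = 229.4 Ω
Net reactance X = X_L − X_C = 663.6 Ω
Z = 6920 + j663.6 Ω
|Z| = √(6920² + 663.6²) = 6952 Ω
∠Z = arctan(663.6/6920) = 5.478°
cos φ = cos(5.478°) = 0.9954

0.9954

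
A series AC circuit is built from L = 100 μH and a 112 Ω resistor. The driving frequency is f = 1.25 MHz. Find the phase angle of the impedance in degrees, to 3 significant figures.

81.9°

ω = 2πf = 7.854e+06 rad/s
X_L = ωL = 785 Ω
Z = 112 + j785 Ω
|Z| = √(112² + 785²) = 793 Ω
∠Z = arctan(785/112) = 81.9°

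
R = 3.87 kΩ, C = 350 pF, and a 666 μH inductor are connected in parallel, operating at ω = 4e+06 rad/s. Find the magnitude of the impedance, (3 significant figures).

946 Ω

X_L = ωL = 2660 Ω
X_C = 1/(ωC) = 714 Ω
Parallel: admittances add. Y = 1/R + 1/(jωL) + jωC
Y = (0.000258 + j0.00102) S
|Y| = 0.00106 S → |Z| = 1/|Y| = 946 Ω, ∠Z = −∠Y = -75.8°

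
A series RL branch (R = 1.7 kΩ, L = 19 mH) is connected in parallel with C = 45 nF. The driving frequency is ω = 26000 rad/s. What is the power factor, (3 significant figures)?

0.472

X_L = ωL = 494 Ω
X_C = 1/(ωC) = 855 Ω
Branch 1 (R+jX_L): Z₁ = 1700 + j494 Ω, |Z₁| = 1770 Ω
Branch 2 (−jX_C): Z₂ = −j855 Ω
Parallel: Z = Z₁Z₂/(Z₁+Z₂), |Z| = 871 Ω, ∠Z = -61.8°
cos φ = cos(-61.8°) = 0.472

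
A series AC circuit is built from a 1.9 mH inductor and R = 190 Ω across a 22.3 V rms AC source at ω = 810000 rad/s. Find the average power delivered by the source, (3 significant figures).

39.3 mW

X_L = ωL = 1540 Ω
Z = 190 + j1540 Ω
|Z| = √(190² + 1540²) = 1550 Ω
∠Z = arctan(1540/190) = 83.0°
I = V/|Z| = 14.4 mA
P = VI cos φ = 22.3 × 0.0144 × cos(83.0°) = 39.3 mW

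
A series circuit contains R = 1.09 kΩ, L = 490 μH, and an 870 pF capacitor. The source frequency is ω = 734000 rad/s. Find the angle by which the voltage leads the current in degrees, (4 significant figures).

-47.90°

X_L = ωL = 359.7 Ω
X_C = 1/(ωC) = 1566 Ω
Net reactance X = X_L − X_C = -1206 Ω
Z = 1090 − j1206 Ω
|Z| = √(1090² + 1206²) = 1626 Ω
∠Z = arctan(-1206/1090) = -47.90°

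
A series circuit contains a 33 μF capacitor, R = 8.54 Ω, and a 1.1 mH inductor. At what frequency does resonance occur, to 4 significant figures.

ω₀ = 1/√(LC) = 1/√(0.0011 × 3.3e-05) = 5249 rad/s
f₀ = ω₀/(2π) = 835.3 Hz

835.3 Hz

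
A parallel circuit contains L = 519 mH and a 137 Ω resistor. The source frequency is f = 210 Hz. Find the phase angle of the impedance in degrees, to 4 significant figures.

ω = 2πf = 1319 rad/s
X_L = ωL = 684.8 Ω
Parallel: admittances add. Y = 1/R + 1/(jωL)
Y = (0.007299 − j0.001460) S
|Y| = 0.007444 S → |Z| = 1/|Y| = 134.3 Ω, ∠Z = −∠Y = 11.31°

11.31°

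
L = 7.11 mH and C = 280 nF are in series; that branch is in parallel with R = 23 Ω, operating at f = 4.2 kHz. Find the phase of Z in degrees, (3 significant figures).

ω = 2πf = 26390 rad/s
X_L = ωL = 188 Ω
X_C = 1/(ωC) = 135 Ω
Branch 1: Z₁ = R = 23.0 Ω
Branch 2 (series LC): Z₂ = j(X_L − X_C) = j52.3 Ω
Parallel: Z = Z₁Z₂/(Z₁+Z₂), |Z| = 21.1 Ω, ∠Z = 23.7°

23.7°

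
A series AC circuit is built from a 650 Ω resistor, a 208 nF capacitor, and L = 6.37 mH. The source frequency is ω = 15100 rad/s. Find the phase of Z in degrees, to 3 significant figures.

X_L = ωL = 96.2 Ω
X_C = 1/(ωC) = 318 Ω
Net reactance X = X_L − X_C = -222 Ω
Z = 650 − j222 Ω
|Z| = √(650² + 222²) = 687 Ω
∠Z = arctan(-222/650) = -18.9°

-18.9°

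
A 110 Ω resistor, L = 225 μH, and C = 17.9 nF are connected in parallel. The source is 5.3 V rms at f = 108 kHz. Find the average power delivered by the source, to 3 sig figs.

255 mW

ω = 2πf = 678600 rad/s
X_L = ωL = 153 Ω
X_C = 1/(ωC) = 82.3 Ω
Parallel: admittances add. Y = 1/R + 1/(jωL) + jωC
Y = (0.00909 + j0.00560) S
|Y| = 0.0107 S → |Z| = 1/|Y| = 93.7 Ω, ∠Z = −∠Y = -31.6°
I = V/|Z| = 56.6 mA
P = VI cos φ = 5.3 × 0.0566 × cos(-31.6°) = 255 mW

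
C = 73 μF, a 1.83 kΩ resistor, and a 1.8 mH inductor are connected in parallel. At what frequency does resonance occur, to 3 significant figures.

ω₀ = 1/√(LC) = 1/√(0.0018 × 7.3e-05) = 2759 rad/s
f₀ = ω₀/(2π) = 439 Hz

439 Hz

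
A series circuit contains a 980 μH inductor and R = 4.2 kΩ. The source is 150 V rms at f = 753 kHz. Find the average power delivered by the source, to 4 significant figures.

ω = 2πf = 4.731e+06 rad/s
X_L = ωL = 4637 Ω
Z = 4200 + j4637 Ω
|Z| = √(4200² + 4637²) = 6256 Ω
∠Z = arctan(4637/4200) = 47.83°
I = V/|Z| = 23.98 mA
P = VI cos φ = 150 × 0.02398 × cos(47.83°) = 2.415 W

2.415 W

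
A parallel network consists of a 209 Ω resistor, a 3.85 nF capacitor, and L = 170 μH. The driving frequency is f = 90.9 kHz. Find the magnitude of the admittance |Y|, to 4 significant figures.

9.408 mS

ω = 2πf = 571100 rad/s
X_L = ωL = 97.09 Ω
X_C = 1/(ωC) = 454.8 Ω
Parallel: admittances add. Y = 1/R + 1/(jωL) + jωC
Y = (0.004785 − j0.008100) S
|Y| = 0.009408 S → |Z| = 1/|Y| = 106.3 Ω, ∠Z = −∠Y = 59.43°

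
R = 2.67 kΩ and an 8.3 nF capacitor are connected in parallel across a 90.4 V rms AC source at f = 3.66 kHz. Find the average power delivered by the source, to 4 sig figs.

3.061 W

ω = 2πf = 23000 rad/s
X_C = 1/(ωC) = 5239 Ω
Parallel: admittances add. Y = 1/R + jωC
Y = (0.0003745 + j0.0001909) S
|Y| = 0.0004204 S → |Z| = 1/|Y| = 2379 Ω, ∠Z = −∠Y = -27.00°
I = V/|Z| = 38.00 mA
P = VI cos φ = 90.4 × 0.03800 × cos(-27.00°) = 3.061 W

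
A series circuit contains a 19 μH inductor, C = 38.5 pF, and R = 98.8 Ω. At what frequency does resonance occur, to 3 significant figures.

ω₀ = 1/√(LC) = 1/√(1.9e-05 × 3.85e-11) = 3.697e+07 rad/s
f₀ = ω₀/(2π) = 5.88 MHz

5.88 MHz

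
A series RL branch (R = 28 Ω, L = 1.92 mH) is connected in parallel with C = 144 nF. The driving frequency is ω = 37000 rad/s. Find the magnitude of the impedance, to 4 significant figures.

119.5 Ω

X_L = ωL = 71.04 Ω
X_C = 1/(ωC) = 187.7 Ω
Branch 1 (R+jX_L): Z₁ = 28.00 + j71.04 Ω, |Z₁| = 76.36 Ω
Branch 2 (−jX_C): Z₂ = −j187.7 Ω
Parallel: Z = Z₁Z₂/(Z₁+Z₂), |Z| = 119.5 Ω, ∠Z = 54.99°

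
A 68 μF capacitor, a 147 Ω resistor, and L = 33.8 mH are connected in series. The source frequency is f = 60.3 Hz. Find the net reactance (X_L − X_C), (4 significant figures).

-26.01 Ω

ω = 2πf = 378.9 rad/s
X_L = ωL = 12.81 Ω
X_C = 1/(ωC) = 38.81 Ω
X = 12.81 − 38.81 = -26.01 Ω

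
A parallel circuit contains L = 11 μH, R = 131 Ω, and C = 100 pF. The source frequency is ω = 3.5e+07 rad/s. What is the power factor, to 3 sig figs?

0.993

X_L = ωL = 385 Ω
X_C = 1/(ωC) = 286 Ω
Parallel: admittances add. Y = 1/R + 1/(jωL) + jωC
Y = (0.00763 + j0.000903) S
|Y| = 0.00769 S → |Z| = 1/|Y| = 130 Ω, ∠Z = −∠Y = -6.74°
cos φ = cos(-6.74°) = 0.993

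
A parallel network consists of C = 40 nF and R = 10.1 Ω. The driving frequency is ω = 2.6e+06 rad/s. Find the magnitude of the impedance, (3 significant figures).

X_C = 1/(ωC) = 9.62 Ω
Parallel: admittances add. Y = 1/R + jωC
Y = (0.0990 + j0.104) S
|Y| = 0.144 S → |Z| = 1/|Y| = 6.96 Ω, ∠Z = −∠Y = -46.4°

6.96 Ω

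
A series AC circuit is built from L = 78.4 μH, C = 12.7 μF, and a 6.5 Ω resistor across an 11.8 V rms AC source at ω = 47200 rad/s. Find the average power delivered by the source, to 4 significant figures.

X_L = ωL = 3.700 Ω
X_C = 1/(ωC) = 1.668 Ω
Net reactance X = X_L − X_C = 2.032 Ω
Z = 6.500 + j2.032 Ω
|Z| = √(6.500² + 2.032²) = 6.810 Ω
∠Z = arctan(2.032/6.500) = 17.36°
I = V/|Z| = 1.733 A
P = VI cos φ = 11.8 × 1.733 × cos(17.36°) = 19.51 W

19.51 W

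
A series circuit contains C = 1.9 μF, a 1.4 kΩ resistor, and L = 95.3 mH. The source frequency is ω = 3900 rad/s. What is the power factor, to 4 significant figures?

X_L = ωL = 371.7 Ω
X_C = 1/(ωC) = 135.0 Ω
Net reactance X = X_L − X_C = 236.7 Ω
Z = 1400 + j236.7 Ω
|Z| = √(1400² + 236.7²) = 1420 Ω
∠Z = arctan(236.7/1400) = 9.597°
cos φ = cos(9.597°) = 0.9860

0.9860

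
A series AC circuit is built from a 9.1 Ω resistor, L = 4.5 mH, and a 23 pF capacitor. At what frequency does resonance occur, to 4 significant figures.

ω₀ = 1/√(LC) = 1/√(0.0045 × 2.3e-11) = 3.108e+06 rad/s
f₀ = ω₀/(2π) = 494.7 kHz

494.7 kHz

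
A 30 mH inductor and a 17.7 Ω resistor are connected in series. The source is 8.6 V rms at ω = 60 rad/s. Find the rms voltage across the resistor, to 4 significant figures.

8.556 V

X_L = ωL = 1.800 Ω
Z = 17.70 + j1.800 Ω
|Z| = √(17.70² + 1.800²) = 17.79 Ω
I = V/|Z| = 483.4 mA
V_R = I·|Z_R| = 0.4834 × 17.70 = 8.556 V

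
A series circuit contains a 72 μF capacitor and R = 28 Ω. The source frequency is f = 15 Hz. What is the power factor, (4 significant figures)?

ω = 2πf = 94.25 rad/s
X_C = 1/(ωC) = 147.4 Ω
Z = 28.00 − j147.4 Ω
|Z| = √(28.00² + 147.4²) = 150.0 Ω
∠Z = arctan(-147.4/28.00) = -79.24°
cos φ = cos(-79.24°) = 0.1867

0.1867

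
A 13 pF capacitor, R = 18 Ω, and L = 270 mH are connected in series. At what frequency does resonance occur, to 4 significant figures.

ω₀ = 1/√(LC) = 1/√(0.27 × 1.3e-11) = 533800 rad/s
f₀ = ω₀/(2π) = 84.95 kHz

84.95 kHz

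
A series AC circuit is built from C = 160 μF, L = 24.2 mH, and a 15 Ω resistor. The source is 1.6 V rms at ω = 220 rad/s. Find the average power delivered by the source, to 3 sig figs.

50.7 mW

X_L = ωL = 5.32 Ω
X_C = 1/(ωC) = 28.4 Ω
Net reactance X = X_L − X_C = -23.1 Ω
Z = 15.0 − j23.1 Ω
|Z| = √(15.0² + 23.1²) = 27.5 Ω
∠Z = arctan(-23.1/15.0) = -57.0°
I = V/|Z| = 58.1 mA
P = VI cos φ = 1.6 × 0.0581 × cos(-57.0°) = 50.7 mW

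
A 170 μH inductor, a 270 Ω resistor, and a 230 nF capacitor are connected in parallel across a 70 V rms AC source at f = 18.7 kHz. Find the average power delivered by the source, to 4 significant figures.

18.15 W

ω = 2πf = 117500 rad/s
X_L = ωL = 19.97 Ω
X_C = 1/(ωC) = 37.00 Ω
Parallel: admittances add. Y = 1/R + 1/(jωL) + jωC
Y = (0.003704 − j0.02304) S
|Y| = 0.02334 S → |Z| = 1/|Y| = 42.85 Ω, ∠Z = −∠Y = 80.87°
I = V/|Z| = 1.634 A
P = VI cos φ = 70 × 1.634 × cos(80.87°) = 18.15 W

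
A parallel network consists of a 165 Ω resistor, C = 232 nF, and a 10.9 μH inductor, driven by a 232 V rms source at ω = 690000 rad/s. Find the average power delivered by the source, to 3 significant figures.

326 W

X_L = ωL = 7.52 Ω
X_C = 1/(ωC) = 6.25 Ω
Parallel: admittances add. Y = 1/R + 1/(jωL) + jωC
Y = (0.00606 + j0.0271) S
|Y| = 0.0278 S → |Z| = 1/|Y| = 36.0 Ω, ∠Z = −∠Y = -77.4°
I = V/|Z| = 6.45 A
P = VI cos φ = 232 × 6.45 × cos(-77.4°) = 326 W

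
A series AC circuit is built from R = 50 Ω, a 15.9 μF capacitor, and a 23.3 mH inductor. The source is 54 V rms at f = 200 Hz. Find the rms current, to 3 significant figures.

997 mA

ω = 2πf = 1257 rad/s
X_L = ωL = 29.3 Ω
X_C = 1/(ωC) = 50.0 Ω
Net reactance X = X_L − X_C = -20.8 Ω
Z = 50.0 − j20.8 Ω
|Z| = √(50.0² + 20.8²) = 54.1 Ω
I = V/|Z| = 54/54.1 = 997 mA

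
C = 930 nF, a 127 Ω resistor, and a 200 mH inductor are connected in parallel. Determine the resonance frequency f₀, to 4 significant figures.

ω₀ = 1/√(LC) = 1/√(0.2 × 9.3e-07) = 2319 rad/s
f₀ = ω₀/(2π) = 369.0 Hz

369.0 Hz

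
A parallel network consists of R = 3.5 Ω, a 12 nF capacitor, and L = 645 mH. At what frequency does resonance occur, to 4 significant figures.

1.809 kHz

ω₀ = 1/√(LC) = 1/√(0.645 × 1.2e-08) = 11370 rad/s
f₀ = ω₀/(2π) = 1.809 kHz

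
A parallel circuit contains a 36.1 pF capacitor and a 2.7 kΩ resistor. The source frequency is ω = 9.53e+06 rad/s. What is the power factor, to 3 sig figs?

X_C = 1/(ωC) = 2910 Ω
Parallel: admittances add. Y = 1/R + jωC
Y = (0.000370 + j0.000344) S
|Y| = 0.000506 S → |Z| = 1/|Y| = 1980 Ω, ∠Z = −∠Y = -42.9°
cos φ = cos(-42.9°) = 0.733

0.733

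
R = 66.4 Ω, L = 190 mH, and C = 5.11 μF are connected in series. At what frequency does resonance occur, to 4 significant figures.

ω₀ = 1/√(LC) = 1/√(0.19 × 5.11e-06) = 1015 rad/s
f₀ = ω₀/(2π) = 161.5 Hz

161.5 Hz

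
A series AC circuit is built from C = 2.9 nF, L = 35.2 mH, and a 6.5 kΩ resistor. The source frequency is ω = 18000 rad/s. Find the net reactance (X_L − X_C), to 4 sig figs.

-18520 Ω

X_L = ωL = 633.6 Ω
X_C = 1/(ωC) = 19160 Ω
X = 633.6 − 19160 = -18520 Ω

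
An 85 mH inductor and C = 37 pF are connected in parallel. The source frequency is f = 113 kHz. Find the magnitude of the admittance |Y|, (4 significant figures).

ω = 2πf = 710000 rad/s
X_L = ωL = 60350 Ω
X_C = 1/(ωC) = 38070 Ω
Parallel: admittances add. Y = 1/(jωL) + jωC
Y = (0 + j9.7e-06) S
|Y| = 9.7e-06 S → |Z| = 1/|Y| = 103100 Ω, ∠Z = −∠Y = -90.00°

9.700 μS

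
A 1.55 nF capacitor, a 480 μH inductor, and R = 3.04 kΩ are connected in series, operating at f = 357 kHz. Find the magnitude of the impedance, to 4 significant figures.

3141 Ω

ω = 2πf = 2.243e+06 rad/s
X_L = ωL = 1077 Ω
X_C = 1/(ωC) = 287.6 Ω
Net reactance X = X_L − X_C = 789.1 Ω
Z = 3040 + j789.1 Ω
|Z| = √(3040² + 789.1²) = 3141 Ω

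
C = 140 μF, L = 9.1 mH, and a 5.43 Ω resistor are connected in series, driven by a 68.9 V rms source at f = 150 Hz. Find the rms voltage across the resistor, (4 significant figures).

67.77 V

ω = 2πf = 942.5 rad/s
X_L = ωL = 8.577 Ω
X_C = 1/(ωC) = 7.579 Ω
Net reactance X = X_L − X_C = 0.9977 Ω
Z = 5.430 + j0.9977 Ω
|Z| = √(5.430² + 0.9977²) = 5.521 Ω
I = V/|Z| = 12.48 A
V_R = I·|Z_R| = 12.48 × 5.430 = 67.77 V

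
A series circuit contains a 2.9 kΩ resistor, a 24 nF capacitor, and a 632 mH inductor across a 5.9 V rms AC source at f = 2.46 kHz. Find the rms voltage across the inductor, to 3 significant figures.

ω = 2πf = 15460 rad/s
X_L = ωL = 9770 Ω
X_C = 1/(ωC) = 2700 Ω
Net reactance X = X_L − X_C = 7070 Ω
Z = 2900 + j7070 Ω
|Z| = √(2900² + 7070²) = 7640 Ω
I = V/|Z| = 772 μA
V_L = I·|Z_L| = 0.000772 × 9770 = 7.54 V

7.54 V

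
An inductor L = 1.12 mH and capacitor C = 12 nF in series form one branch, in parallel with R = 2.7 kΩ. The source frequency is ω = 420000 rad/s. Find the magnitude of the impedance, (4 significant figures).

270.6 Ω

X_L = ωL = 470.4 Ω
X_C = 1/(ωC) = 198.4 Ω
Branch 1: Z₁ = R = 2700 Ω
Branch 2 (series LC): Z₂ = j(X_L − X_C) = j272.0 Ω
Parallel: Z = Z₁Z₂/(Z₁+Z₂), |Z| = 270.6 Ω, ∠Z = 84.25°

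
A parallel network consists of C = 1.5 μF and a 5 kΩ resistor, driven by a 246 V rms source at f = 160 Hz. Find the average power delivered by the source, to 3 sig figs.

12.1 W

ω = 2πf = 1005 rad/s
X_C = 1/(ωC) = 663 Ω
Parallel: admittances add. Y = 1/R + jωC
Y = (0.000200 + j0.00151) S
|Y| = 0.00152 S → |Z| = 1/|Y| = 657 Ω, ∠Z = −∠Y = -82.4°
I = V/|Z| = 374 mA
P = VI cos φ = 246 × 0.374 × cos(-82.4°) = 12.1 W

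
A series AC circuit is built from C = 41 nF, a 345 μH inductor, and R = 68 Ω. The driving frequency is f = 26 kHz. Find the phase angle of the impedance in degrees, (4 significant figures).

-53.81°

ω = 2πf = 163400 rad/s
X_L = ωL = 56.36 Ω
X_C = 1/(ωC) = 149.3 Ω
Net reactance X = X_L − X_C = -92.94 Ω
Z = 68.00 − j92.94 Ω
|Z| = √(68.00² + 92.94²) = 115.2 Ω
∠Z = arctan(-92.94/68.00) = -53.81°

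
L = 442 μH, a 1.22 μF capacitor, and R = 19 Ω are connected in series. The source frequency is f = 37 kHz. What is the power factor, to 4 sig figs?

ω = 2πf = 232500 rad/s
X_L = ωL = 102.8 Ω
X_C = 1/(ωC) = 3.526 Ω
Net reactance X = X_L − X_C = 99.23 Ω
Z = 19.00 + j99.23 Ω
|Z| = √(19.00² + 99.23²) = 101.0 Ω
∠Z = arctan(99.23/19.00) = 79.16°
cos φ = cos(79.16°) = 0.1881

0.1881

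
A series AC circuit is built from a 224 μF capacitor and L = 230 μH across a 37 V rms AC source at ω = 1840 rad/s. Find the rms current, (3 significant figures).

X_L = ωL = 0.423 Ω
X_C = 1/(ωC) = 2.43 Ω
Net reactance X = X_L − X_C = -2.00 Ω
Z = − j2.00 Ω
|Z| = √(0² + 2.00²) = 2.00 Ω
I = V/|Z| = 37/2.00 = 18.5 A

18.5 A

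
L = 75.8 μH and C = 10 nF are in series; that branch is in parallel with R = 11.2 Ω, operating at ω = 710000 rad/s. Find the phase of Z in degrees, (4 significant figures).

-7.333°

X_L = ωL = 53.82 Ω
X_C = 1/(ωC) = 140.8 Ω
Branch 1: Z₁ = R = 11.20 Ω
Branch 2 (series LC): Z₂ = j(X_L − X_C) = −j87.03 Ω
Parallel: Z = Z₁Z₂/(Z₁+Z₂), |Z| = 11.11 Ω, ∠Z = -7.333°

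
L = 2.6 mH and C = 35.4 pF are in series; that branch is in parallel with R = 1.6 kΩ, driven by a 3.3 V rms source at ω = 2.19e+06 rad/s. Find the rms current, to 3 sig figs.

2.11 mA

X_L = ωL = 5690 Ω
X_C = 1/(ωC) = 12900 Ω
Branch 1: Z₁ = R = 1600 Ω
Branch 2 (series LC): Z₂ = j(X_L − X_C) = −j7200 Ω
Parallel: Z = Z₁Z₂/(Z₁+Z₂), |Z| = 1560 Ω, ∠Z = -12.5°
I = V/|Z| = 3.3/1560 = 2.11 mA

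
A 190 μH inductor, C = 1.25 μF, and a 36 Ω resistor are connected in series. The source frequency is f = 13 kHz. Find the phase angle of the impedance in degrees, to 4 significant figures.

9.036°

ω = 2πf = 81680 rad/s
X_L = ωL = 15.52 Ω
X_C = 1/(ωC) = 9.794 Ω
Net reactance X = X_L − X_C = 5.725 Ω
Z = 36.00 + j5.725 Ω
|Z| = √(36.00² + 5.725²) = 36.45 Ω
∠Z = arctan(5.725/36.00) = 9.036°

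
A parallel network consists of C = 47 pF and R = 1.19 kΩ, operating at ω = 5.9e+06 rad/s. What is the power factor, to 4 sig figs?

0.9496

X_C = 1/(ωC) = 3606 Ω
Parallel: admittances add. Y = 1/R + jωC
Y = (0.0008403 + j0.0002773) S
|Y| = 0.0008849 S → |Z| = 1/|Y| = 1130 Ω, ∠Z = −∠Y = -18.26°
cos φ = cos(-18.26°) = 0.9496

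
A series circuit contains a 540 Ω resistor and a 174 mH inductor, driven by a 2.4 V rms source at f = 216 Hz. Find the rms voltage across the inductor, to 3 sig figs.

0.962 V

ω = 2πf = 1357 rad/s
X_L = ωL = 236 Ω
Z = 540 + j236 Ω
|Z| = √(540² + 236²) = 589 Ω
I = V/|Z| = 4.07 mA
V_L = I·|Z_L| = 0.00407 × 236 = 0.962 V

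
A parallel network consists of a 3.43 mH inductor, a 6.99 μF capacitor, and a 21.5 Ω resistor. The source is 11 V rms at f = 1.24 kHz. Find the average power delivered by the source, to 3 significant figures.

ω = 2πf = 7791 rad/s
X_L = ωL = 26.7 Ω
X_C = 1/(ωC) = 18.4 Ω
Parallel: admittances add. Y = 1/R + 1/(jωL) + jωC
Y = (0.0465 + j0.0170) S
|Y| = 0.0495 S → |Z| = 1/|Y| = 20.2 Ω, ∠Z = −∠Y = -20.1°
I = V/|Z| = 545 mA
P = VI cos φ = 11 × 0.545 × cos(-20.1°) = 5.63 W

5.63 W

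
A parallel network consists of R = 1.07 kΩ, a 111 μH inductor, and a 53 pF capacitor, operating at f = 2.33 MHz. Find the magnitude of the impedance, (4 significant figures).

ω = 2πf = 1.464e+07 rad/s
X_L = ωL = 1625 Ω
X_C = 1/(ωC) = 1289 Ω
Parallel: admittances add. Y = 1/R + 1/(jωL) + jωC
Y = (0.0009346 + j0.0001605) S
|Y| = 0.0009483 S → |Z| = 1/|Y| = 1055 Ω, ∠Z = −∠Y = -9.747°

1055 Ω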